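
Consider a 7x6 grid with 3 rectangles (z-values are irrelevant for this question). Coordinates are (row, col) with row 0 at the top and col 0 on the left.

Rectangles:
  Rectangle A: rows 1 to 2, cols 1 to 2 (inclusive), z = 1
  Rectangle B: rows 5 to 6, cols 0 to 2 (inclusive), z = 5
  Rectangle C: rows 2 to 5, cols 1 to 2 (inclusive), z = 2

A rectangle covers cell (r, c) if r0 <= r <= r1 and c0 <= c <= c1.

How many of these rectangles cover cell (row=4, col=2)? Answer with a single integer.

Answer: 1

Derivation:
Check cell (4,2):
  A: rows 1-2 cols 1-2 -> outside (row miss)
  B: rows 5-6 cols 0-2 -> outside (row miss)
  C: rows 2-5 cols 1-2 -> covers
Count covering = 1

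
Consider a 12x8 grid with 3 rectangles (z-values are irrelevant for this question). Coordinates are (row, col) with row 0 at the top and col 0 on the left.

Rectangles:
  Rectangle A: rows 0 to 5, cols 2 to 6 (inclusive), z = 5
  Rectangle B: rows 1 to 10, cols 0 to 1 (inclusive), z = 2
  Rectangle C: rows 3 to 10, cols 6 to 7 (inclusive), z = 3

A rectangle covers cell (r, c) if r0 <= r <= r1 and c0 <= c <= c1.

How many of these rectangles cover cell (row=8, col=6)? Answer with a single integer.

Check cell (8,6):
  A: rows 0-5 cols 2-6 -> outside (row miss)
  B: rows 1-10 cols 0-1 -> outside (col miss)
  C: rows 3-10 cols 6-7 -> covers
Count covering = 1

Answer: 1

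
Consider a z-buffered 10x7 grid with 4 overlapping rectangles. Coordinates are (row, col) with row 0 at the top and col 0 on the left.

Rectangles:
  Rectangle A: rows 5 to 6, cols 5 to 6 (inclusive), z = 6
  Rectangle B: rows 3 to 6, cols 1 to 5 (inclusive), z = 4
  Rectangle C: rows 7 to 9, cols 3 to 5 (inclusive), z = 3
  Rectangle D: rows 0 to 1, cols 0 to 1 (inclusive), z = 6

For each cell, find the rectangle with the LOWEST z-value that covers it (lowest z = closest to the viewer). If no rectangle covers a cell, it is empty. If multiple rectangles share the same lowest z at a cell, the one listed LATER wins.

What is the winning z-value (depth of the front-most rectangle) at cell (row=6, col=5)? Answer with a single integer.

Answer: 4

Derivation:
Check cell (6,5):
  A: rows 5-6 cols 5-6 z=6 -> covers; best now A (z=6)
  B: rows 3-6 cols 1-5 z=4 -> covers; best now B (z=4)
  C: rows 7-9 cols 3-5 -> outside (row miss)
  D: rows 0-1 cols 0-1 -> outside (row miss)
Winner: B at z=4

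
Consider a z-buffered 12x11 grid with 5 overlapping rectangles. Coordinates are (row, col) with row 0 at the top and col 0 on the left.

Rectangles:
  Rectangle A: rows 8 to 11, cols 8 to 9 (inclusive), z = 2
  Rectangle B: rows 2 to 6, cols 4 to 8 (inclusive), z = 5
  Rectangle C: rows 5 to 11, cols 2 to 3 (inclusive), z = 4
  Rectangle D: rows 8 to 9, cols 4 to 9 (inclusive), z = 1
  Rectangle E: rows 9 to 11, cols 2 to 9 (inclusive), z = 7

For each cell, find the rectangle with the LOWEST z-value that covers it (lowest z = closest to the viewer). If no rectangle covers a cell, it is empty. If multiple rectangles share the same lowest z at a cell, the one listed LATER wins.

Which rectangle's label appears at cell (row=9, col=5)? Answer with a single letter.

Answer: D

Derivation:
Check cell (9,5):
  A: rows 8-11 cols 8-9 -> outside (col miss)
  B: rows 2-6 cols 4-8 -> outside (row miss)
  C: rows 5-11 cols 2-3 -> outside (col miss)
  D: rows 8-9 cols 4-9 z=1 -> covers; best now D (z=1)
  E: rows 9-11 cols 2-9 z=7 -> covers; best now D (z=1)
Winner: D at z=1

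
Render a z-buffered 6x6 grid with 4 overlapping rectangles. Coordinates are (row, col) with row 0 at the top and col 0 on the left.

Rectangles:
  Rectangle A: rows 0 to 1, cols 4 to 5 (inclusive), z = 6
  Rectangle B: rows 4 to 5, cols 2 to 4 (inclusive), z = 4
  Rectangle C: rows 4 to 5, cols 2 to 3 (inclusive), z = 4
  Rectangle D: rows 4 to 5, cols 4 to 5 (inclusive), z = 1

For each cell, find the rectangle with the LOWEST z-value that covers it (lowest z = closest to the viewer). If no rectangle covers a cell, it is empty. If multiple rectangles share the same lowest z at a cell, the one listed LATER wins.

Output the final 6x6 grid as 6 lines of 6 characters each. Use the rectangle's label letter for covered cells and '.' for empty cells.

....AA
....AA
......
......
..CCDD
..CCDD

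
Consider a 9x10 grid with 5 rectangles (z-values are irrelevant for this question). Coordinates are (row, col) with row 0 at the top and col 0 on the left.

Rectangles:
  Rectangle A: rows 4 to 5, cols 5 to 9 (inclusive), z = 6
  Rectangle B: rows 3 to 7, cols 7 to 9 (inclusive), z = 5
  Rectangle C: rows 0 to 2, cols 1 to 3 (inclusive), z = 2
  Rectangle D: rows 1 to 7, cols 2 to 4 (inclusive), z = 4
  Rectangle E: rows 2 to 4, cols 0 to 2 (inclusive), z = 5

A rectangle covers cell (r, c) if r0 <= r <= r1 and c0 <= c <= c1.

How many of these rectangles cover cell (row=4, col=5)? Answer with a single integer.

Answer: 1

Derivation:
Check cell (4,5):
  A: rows 4-5 cols 5-9 -> covers
  B: rows 3-7 cols 7-9 -> outside (col miss)
  C: rows 0-2 cols 1-3 -> outside (row miss)
  D: rows 1-7 cols 2-4 -> outside (col miss)
  E: rows 2-4 cols 0-2 -> outside (col miss)
Count covering = 1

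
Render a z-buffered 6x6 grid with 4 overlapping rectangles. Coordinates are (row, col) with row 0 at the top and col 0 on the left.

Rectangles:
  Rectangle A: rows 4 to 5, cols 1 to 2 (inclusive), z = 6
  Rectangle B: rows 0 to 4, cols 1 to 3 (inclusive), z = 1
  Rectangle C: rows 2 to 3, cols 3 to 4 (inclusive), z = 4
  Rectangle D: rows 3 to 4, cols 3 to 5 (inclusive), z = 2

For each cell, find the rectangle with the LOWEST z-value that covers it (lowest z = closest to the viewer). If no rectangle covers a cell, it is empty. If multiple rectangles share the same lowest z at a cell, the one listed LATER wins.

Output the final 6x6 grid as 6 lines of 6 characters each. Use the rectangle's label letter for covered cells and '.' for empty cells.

.BBB..
.BBB..
.BBBC.
.BBBDD
.BBBDD
.AA...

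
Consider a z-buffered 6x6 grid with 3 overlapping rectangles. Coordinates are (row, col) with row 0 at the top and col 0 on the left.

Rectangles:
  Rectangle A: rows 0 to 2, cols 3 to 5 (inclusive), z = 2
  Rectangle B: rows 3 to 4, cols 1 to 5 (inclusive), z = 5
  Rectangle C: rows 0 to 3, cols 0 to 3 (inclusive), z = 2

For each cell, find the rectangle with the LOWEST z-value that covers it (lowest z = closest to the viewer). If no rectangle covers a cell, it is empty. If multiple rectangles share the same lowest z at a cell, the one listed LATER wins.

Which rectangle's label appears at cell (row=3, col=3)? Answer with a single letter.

Check cell (3,3):
  A: rows 0-2 cols 3-5 -> outside (row miss)
  B: rows 3-4 cols 1-5 z=5 -> covers; best now B (z=5)
  C: rows 0-3 cols 0-3 z=2 -> covers; best now C (z=2)
Winner: C at z=2

Answer: C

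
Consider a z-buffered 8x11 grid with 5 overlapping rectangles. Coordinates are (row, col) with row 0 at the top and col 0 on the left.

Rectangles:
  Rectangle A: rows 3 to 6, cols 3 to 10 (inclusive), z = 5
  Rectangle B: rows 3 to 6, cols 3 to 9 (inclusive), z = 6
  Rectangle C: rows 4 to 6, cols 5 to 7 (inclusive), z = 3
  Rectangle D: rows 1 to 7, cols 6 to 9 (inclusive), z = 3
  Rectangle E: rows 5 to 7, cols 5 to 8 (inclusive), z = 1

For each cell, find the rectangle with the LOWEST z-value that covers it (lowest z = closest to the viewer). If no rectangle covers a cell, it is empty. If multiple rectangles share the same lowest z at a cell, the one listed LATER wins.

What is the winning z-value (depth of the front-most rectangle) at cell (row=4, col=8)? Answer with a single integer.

Answer: 3

Derivation:
Check cell (4,8):
  A: rows 3-6 cols 3-10 z=5 -> covers; best now A (z=5)
  B: rows 3-6 cols 3-9 z=6 -> covers; best now A (z=5)
  C: rows 4-6 cols 5-7 -> outside (col miss)
  D: rows 1-7 cols 6-9 z=3 -> covers; best now D (z=3)
  E: rows 5-7 cols 5-8 -> outside (row miss)
Winner: D at z=3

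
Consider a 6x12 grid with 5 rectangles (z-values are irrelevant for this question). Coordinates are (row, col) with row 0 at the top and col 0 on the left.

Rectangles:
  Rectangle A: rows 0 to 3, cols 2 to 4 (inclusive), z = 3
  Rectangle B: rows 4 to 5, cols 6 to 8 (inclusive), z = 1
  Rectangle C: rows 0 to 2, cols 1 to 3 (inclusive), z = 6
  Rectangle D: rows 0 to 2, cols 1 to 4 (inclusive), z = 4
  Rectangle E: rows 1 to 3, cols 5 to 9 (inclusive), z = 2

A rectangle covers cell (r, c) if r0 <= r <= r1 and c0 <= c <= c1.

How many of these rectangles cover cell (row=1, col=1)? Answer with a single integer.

Answer: 2

Derivation:
Check cell (1,1):
  A: rows 0-3 cols 2-4 -> outside (col miss)
  B: rows 4-5 cols 6-8 -> outside (row miss)
  C: rows 0-2 cols 1-3 -> covers
  D: rows 0-2 cols 1-4 -> covers
  E: rows 1-3 cols 5-9 -> outside (col miss)
Count covering = 2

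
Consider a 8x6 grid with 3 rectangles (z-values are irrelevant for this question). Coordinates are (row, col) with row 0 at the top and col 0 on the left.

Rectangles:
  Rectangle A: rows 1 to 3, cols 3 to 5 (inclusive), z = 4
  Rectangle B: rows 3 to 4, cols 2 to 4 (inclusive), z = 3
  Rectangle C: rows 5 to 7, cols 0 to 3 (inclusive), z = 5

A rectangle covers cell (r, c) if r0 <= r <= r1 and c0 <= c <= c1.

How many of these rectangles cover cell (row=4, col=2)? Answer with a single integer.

Check cell (4,2):
  A: rows 1-3 cols 3-5 -> outside (row miss)
  B: rows 3-4 cols 2-4 -> covers
  C: rows 5-7 cols 0-3 -> outside (row miss)
Count covering = 1

Answer: 1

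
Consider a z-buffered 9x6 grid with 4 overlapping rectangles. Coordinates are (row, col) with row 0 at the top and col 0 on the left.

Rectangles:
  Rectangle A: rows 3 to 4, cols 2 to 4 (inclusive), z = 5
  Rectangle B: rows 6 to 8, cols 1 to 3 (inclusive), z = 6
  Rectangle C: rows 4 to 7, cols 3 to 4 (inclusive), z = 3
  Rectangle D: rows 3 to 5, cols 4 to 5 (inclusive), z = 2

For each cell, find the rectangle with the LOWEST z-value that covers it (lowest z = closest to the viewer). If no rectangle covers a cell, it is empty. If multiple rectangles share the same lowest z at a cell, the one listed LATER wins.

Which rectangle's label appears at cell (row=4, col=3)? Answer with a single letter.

Check cell (4,3):
  A: rows 3-4 cols 2-4 z=5 -> covers; best now A (z=5)
  B: rows 6-8 cols 1-3 -> outside (row miss)
  C: rows 4-7 cols 3-4 z=3 -> covers; best now C (z=3)
  D: rows 3-5 cols 4-5 -> outside (col miss)
Winner: C at z=3

Answer: C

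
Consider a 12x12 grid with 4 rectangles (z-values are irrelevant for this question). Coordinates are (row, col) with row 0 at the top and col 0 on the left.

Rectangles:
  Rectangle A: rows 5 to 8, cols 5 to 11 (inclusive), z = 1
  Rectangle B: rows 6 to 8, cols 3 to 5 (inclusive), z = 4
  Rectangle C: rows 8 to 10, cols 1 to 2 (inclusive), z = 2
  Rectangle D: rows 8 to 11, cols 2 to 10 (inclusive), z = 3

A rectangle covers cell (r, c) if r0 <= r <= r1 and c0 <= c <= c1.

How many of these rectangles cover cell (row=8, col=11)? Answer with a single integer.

Answer: 1

Derivation:
Check cell (8,11):
  A: rows 5-8 cols 5-11 -> covers
  B: rows 6-8 cols 3-5 -> outside (col miss)
  C: rows 8-10 cols 1-2 -> outside (col miss)
  D: rows 8-11 cols 2-10 -> outside (col miss)
Count covering = 1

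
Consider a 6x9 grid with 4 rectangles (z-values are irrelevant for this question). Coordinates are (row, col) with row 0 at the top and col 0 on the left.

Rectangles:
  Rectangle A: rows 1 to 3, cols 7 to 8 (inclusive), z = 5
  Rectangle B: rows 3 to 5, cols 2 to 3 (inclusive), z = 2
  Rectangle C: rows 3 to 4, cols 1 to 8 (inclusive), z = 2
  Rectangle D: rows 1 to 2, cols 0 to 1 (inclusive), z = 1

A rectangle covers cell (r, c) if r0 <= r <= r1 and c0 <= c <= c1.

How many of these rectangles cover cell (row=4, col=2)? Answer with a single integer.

Answer: 2

Derivation:
Check cell (4,2):
  A: rows 1-3 cols 7-8 -> outside (row miss)
  B: rows 3-5 cols 2-3 -> covers
  C: rows 3-4 cols 1-8 -> covers
  D: rows 1-2 cols 0-1 -> outside (row miss)
Count covering = 2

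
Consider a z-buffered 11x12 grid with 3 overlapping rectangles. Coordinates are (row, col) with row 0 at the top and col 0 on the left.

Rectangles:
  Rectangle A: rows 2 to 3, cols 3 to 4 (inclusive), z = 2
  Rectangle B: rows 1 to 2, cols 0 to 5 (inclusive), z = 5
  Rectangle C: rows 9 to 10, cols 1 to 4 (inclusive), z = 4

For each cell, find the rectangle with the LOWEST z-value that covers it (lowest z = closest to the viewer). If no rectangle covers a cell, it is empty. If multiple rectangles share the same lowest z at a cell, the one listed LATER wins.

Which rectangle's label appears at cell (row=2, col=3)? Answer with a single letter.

Answer: A

Derivation:
Check cell (2,3):
  A: rows 2-3 cols 3-4 z=2 -> covers; best now A (z=2)
  B: rows 1-2 cols 0-5 z=5 -> covers; best now A (z=2)
  C: rows 9-10 cols 1-4 -> outside (row miss)
Winner: A at z=2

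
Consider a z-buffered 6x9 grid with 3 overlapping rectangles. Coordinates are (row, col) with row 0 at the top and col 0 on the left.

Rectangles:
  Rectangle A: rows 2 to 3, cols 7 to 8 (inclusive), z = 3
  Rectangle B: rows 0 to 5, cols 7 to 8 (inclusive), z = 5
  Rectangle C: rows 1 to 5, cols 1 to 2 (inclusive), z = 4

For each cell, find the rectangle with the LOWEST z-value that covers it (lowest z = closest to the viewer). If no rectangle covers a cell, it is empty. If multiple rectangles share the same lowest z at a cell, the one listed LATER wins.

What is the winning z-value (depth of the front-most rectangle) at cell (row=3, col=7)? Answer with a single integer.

Check cell (3,7):
  A: rows 2-3 cols 7-8 z=3 -> covers; best now A (z=3)
  B: rows 0-5 cols 7-8 z=5 -> covers; best now A (z=3)
  C: rows 1-5 cols 1-2 -> outside (col miss)
Winner: A at z=3

Answer: 3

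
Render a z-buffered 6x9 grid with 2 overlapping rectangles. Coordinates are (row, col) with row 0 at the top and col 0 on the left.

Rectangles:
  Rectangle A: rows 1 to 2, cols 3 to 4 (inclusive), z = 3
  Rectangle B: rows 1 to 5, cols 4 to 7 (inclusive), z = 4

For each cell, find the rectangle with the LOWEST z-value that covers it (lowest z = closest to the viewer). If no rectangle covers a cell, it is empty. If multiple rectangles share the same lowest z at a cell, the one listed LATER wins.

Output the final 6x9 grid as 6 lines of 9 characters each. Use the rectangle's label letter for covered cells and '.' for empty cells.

.........
...AABBB.
...AABBB.
....BBBB.
....BBBB.
....BBBB.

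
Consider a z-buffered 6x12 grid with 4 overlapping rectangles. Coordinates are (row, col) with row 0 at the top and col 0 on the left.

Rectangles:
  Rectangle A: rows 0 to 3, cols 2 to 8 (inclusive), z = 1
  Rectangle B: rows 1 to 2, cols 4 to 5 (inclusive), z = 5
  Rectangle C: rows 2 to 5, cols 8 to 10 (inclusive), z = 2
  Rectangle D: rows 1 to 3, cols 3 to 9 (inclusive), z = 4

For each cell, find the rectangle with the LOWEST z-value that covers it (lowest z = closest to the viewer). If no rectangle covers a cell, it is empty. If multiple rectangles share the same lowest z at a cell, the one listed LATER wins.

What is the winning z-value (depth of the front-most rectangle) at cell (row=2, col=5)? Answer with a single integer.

Answer: 1

Derivation:
Check cell (2,5):
  A: rows 0-3 cols 2-8 z=1 -> covers; best now A (z=1)
  B: rows 1-2 cols 4-5 z=5 -> covers; best now A (z=1)
  C: rows 2-5 cols 8-10 -> outside (col miss)
  D: rows 1-3 cols 3-9 z=4 -> covers; best now A (z=1)
Winner: A at z=1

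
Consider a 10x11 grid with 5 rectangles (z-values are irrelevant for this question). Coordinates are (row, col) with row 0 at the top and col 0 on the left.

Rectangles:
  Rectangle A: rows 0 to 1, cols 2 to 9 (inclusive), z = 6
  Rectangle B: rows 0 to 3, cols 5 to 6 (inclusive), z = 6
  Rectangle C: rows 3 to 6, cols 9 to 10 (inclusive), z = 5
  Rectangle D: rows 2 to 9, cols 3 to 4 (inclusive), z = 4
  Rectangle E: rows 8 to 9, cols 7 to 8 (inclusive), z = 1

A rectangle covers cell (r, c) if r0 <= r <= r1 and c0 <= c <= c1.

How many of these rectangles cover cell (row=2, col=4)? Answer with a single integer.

Check cell (2,4):
  A: rows 0-1 cols 2-9 -> outside (row miss)
  B: rows 0-3 cols 5-6 -> outside (col miss)
  C: rows 3-6 cols 9-10 -> outside (row miss)
  D: rows 2-9 cols 3-4 -> covers
  E: rows 8-9 cols 7-8 -> outside (row miss)
Count covering = 1

Answer: 1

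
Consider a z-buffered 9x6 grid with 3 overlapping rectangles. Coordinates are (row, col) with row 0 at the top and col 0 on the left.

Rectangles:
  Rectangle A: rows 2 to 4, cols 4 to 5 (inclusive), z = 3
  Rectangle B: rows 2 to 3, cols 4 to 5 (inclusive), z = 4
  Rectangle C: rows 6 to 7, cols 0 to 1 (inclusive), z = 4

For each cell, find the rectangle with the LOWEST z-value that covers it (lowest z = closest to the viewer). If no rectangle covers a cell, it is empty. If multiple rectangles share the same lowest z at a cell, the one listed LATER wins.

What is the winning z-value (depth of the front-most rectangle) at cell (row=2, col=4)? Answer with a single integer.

Answer: 3

Derivation:
Check cell (2,4):
  A: rows 2-4 cols 4-5 z=3 -> covers; best now A (z=3)
  B: rows 2-3 cols 4-5 z=4 -> covers; best now A (z=3)
  C: rows 6-7 cols 0-1 -> outside (row miss)
Winner: A at z=3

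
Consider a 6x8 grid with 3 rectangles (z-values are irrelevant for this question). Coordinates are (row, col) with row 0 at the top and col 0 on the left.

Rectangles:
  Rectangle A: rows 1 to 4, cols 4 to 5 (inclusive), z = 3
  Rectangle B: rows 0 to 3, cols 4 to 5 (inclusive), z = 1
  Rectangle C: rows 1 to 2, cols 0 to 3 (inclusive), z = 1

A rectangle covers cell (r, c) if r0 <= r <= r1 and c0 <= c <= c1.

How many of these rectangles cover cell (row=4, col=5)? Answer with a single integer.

Check cell (4,5):
  A: rows 1-4 cols 4-5 -> covers
  B: rows 0-3 cols 4-5 -> outside (row miss)
  C: rows 1-2 cols 0-3 -> outside (row miss)
Count covering = 1

Answer: 1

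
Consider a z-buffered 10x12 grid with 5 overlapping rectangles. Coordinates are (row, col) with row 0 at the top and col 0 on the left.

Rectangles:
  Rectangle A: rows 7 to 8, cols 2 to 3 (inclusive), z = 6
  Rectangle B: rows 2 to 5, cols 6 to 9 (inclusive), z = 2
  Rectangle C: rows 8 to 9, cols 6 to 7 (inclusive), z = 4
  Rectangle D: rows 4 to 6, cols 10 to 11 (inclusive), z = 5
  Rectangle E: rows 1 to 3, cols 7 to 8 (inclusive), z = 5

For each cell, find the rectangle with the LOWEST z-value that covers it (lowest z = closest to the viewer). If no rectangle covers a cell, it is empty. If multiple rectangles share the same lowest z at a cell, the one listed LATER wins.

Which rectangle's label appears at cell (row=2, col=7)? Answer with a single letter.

Check cell (2,7):
  A: rows 7-8 cols 2-3 -> outside (row miss)
  B: rows 2-5 cols 6-9 z=2 -> covers; best now B (z=2)
  C: rows 8-9 cols 6-7 -> outside (row miss)
  D: rows 4-6 cols 10-11 -> outside (row miss)
  E: rows 1-3 cols 7-8 z=5 -> covers; best now B (z=2)
Winner: B at z=2

Answer: B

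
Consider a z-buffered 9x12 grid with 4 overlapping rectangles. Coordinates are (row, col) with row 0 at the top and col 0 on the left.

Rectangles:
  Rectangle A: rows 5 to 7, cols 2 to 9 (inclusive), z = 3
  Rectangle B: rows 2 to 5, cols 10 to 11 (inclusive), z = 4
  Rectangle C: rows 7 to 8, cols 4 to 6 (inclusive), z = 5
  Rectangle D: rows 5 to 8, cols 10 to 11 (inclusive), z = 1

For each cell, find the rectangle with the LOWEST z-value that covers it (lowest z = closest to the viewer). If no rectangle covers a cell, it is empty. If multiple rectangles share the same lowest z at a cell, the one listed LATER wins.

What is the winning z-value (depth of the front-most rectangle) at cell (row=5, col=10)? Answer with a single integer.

Answer: 1

Derivation:
Check cell (5,10):
  A: rows 5-7 cols 2-9 -> outside (col miss)
  B: rows 2-5 cols 10-11 z=4 -> covers; best now B (z=4)
  C: rows 7-8 cols 4-6 -> outside (row miss)
  D: rows 5-8 cols 10-11 z=1 -> covers; best now D (z=1)
Winner: D at z=1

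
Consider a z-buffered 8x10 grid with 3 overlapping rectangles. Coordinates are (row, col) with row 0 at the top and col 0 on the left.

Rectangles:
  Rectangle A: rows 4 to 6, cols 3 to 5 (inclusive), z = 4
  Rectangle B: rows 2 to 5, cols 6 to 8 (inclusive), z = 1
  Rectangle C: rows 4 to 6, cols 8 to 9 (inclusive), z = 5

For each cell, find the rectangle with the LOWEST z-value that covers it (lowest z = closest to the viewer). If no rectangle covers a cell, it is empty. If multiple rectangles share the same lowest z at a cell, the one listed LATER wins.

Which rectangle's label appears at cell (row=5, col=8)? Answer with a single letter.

Answer: B

Derivation:
Check cell (5,8):
  A: rows 4-6 cols 3-5 -> outside (col miss)
  B: rows 2-5 cols 6-8 z=1 -> covers; best now B (z=1)
  C: rows 4-6 cols 8-9 z=5 -> covers; best now B (z=1)
Winner: B at z=1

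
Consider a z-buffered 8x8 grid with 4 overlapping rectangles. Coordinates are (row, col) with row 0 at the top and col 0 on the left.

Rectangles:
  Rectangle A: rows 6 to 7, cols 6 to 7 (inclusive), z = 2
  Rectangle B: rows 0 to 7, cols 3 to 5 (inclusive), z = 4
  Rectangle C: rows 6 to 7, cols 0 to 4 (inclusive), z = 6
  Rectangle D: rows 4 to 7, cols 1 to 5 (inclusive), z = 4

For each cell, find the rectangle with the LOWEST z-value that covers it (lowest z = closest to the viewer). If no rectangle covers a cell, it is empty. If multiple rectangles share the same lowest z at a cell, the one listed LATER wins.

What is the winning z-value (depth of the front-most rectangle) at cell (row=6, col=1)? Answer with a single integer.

Check cell (6,1):
  A: rows 6-7 cols 6-7 -> outside (col miss)
  B: rows 0-7 cols 3-5 -> outside (col miss)
  C: rows 6-7 cols 0-4 z=6 -> covers; best now C (z=6)
  D: rows 4-7 cols 1-5 z=4 -> covers; best now D (z=4)
Winner: D at z=4

Answer: 4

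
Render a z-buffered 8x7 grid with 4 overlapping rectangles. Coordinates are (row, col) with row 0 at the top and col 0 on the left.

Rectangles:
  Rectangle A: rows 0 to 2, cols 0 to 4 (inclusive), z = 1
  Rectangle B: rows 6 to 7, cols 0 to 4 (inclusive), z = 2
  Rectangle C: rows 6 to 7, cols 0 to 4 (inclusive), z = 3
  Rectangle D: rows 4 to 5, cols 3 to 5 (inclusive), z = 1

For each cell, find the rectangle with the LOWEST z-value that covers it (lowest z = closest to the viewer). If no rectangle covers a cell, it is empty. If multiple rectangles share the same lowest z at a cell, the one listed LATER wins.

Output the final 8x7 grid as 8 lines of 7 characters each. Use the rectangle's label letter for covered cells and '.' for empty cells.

AAAAA..
AAAAA..
AAAAA..
.......
...DDD.
...DDD.
BBBBB..
BBBBB..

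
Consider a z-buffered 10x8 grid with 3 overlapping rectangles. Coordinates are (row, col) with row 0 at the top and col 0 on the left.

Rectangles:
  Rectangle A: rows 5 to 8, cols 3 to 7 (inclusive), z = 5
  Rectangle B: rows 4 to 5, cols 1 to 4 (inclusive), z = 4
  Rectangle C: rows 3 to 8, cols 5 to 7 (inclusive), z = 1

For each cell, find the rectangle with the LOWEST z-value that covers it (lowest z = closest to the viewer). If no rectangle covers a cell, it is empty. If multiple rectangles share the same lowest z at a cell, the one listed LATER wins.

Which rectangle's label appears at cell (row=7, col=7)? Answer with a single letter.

Check cell (7,7):
  A: rows 5-8 cols 3-7 z=5 -> covers; best now A (z=5)
  B: rows 4-5 cols 1-4 -> outside (row miss)
  C: rows 3-8 cols 5-7 z=1 -> covers; best now C (z=1)
Winner: C at z=1

Answer: C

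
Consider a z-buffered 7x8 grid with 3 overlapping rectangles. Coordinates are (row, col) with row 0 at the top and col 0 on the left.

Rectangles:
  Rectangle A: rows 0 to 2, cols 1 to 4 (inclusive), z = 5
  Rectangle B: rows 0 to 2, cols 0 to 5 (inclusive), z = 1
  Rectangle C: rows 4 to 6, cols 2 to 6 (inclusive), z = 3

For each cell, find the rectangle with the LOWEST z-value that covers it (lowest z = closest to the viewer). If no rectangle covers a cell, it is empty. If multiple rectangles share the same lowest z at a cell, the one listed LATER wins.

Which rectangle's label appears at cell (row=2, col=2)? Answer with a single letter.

Answer: B

Derivation:
Check cell (2,2):
  A: rows 0-2 cols 1-4 z=5 -> covers; best now A (z=5)
  B: rows 0-2 cols 0-5 z=1 -> covers; best now B (z=1)
  C: rows 4-6 cols 2-6 -> outside (row miss)
Winner: B at z=1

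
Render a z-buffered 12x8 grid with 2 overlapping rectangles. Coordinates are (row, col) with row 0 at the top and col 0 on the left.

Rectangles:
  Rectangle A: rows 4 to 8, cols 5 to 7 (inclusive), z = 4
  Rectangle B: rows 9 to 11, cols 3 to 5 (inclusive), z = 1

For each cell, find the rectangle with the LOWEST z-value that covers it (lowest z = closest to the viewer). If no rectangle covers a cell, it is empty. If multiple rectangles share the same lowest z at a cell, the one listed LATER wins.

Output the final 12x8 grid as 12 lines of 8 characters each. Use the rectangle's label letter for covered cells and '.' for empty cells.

........
........
........
........
.....AAA
.....AAA
.....AAA
.....AAA
.....AAA
...BBB..
...BBB..
...BBB..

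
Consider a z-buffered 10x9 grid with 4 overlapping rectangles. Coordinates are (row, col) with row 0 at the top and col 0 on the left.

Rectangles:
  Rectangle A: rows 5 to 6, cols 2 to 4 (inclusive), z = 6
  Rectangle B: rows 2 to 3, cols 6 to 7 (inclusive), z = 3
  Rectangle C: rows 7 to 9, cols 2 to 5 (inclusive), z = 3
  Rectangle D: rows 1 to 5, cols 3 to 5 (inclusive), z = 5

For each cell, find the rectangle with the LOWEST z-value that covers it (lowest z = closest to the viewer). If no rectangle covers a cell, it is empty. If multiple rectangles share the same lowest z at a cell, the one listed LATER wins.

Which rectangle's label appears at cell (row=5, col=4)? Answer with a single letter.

Check cell (5,4):
  A: rows 5-6 cols 2-4 z=6 -> covers; best now A (z=6)
  B: rows 2-3 cols 6-7 -> outside (row miss)
  C: rows 7-9 cols 2-5 -> outside (row miss)
  D: rows 1-5 cols 3-5 z=5 -> covers; best now D (z=5)
Winner: D at z=5

Answer: D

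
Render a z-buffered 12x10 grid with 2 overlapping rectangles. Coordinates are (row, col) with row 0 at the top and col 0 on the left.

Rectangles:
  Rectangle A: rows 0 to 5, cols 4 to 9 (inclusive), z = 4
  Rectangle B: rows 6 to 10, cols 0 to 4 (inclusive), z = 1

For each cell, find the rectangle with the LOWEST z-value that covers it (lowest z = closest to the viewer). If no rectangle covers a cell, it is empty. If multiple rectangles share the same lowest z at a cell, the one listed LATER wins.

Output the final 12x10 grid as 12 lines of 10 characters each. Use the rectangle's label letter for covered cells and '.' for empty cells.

....AAAAAA
....AAAAAA
....AAAAAA
....AAAAAA
....AAAAAA
....AAAAAA
BBBBB.....
BBBBB.....
BBBBB.....
BBBBB.....
BBBBB.....
..........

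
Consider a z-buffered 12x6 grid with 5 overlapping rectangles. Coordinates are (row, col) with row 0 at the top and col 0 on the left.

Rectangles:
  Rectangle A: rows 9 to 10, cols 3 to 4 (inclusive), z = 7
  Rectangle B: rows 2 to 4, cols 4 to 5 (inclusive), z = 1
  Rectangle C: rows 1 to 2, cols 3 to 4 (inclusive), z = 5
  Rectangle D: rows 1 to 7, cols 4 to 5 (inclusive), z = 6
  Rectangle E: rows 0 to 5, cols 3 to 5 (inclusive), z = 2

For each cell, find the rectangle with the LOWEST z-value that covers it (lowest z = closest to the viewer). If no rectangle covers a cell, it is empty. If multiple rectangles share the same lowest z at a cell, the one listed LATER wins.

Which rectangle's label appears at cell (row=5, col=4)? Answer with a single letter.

Answer: E

Derivation:
Check cell (5,4):
  A: rows 9-10 cols 3-4 -> outside (row miss)
  B: rows 2-4 cols 4-5 -> outside (row miss)
  C: rows 1-2 cols 3-4 -> outside (row miss)
  D: rows 1-7 cols 4-5 z=6 -> covers; best now D (z=6)
  E: rows 0-5 cols 3-5 z=2 -> covers; best now E (z=2)
Winner: E at z=2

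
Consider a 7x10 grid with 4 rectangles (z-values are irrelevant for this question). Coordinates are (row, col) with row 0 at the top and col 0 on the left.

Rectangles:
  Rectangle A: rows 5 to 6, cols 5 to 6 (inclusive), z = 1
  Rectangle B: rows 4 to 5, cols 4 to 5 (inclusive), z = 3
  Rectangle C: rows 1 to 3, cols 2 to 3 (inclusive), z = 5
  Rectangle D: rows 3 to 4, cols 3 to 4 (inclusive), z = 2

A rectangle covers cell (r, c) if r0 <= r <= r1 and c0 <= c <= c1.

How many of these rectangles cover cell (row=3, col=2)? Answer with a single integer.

Check cell (3,2):
  A: rows 5-6 cols 5-6 -> outside (row miss)
  B: rows 4-5 cols 4-5 -> outside (row miss)
  C: rows 1-3 cols 2-3 -> covers
  D: rows 3-4 cols 3-4 -> outside (col miss)
Count covering = 1

Answer: 1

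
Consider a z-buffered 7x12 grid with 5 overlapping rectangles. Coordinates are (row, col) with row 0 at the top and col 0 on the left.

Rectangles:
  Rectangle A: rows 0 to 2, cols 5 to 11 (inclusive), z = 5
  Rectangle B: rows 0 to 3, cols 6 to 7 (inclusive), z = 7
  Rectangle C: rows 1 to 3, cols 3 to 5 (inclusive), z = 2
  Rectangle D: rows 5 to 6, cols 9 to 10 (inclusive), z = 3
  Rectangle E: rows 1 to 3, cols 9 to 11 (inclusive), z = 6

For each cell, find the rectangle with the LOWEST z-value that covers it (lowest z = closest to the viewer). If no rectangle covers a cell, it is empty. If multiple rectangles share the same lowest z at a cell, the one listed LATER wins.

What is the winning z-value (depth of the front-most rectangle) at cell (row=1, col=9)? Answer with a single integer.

Check cell (1,9):
  A: rows 0-2 cols 5-11 z=5 -> covers; best now A (z=5)
  B: rows 0-3 cols 6-7 -> outside (col miss)
  C: rows 1-3 cols 3-5 -> outside (col miss)
  D: rows 5-6 cols 9-10 -> outside (row miss)
  E: rows 1-3 cols 9-11 z=6 -> covers; best now A (z=5)
Winner: A at z=5

Answer: 5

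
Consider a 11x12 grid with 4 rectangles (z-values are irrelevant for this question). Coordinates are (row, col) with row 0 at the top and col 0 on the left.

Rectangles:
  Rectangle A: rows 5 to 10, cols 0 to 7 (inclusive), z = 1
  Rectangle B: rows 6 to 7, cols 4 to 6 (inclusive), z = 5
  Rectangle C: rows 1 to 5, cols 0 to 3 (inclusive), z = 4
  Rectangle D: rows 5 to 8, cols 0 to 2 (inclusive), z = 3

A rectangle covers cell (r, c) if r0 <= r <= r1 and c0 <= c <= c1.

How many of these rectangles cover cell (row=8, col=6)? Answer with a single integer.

Answer: 1

Derivation:
Check cell (8,6):
  A: rows 5-10 cols 0-7 -> covers
  B: rows 6-7 cols 4-6 -> outside (row miss)
  C: rows 1-5 cols 0-3 -> outside (row miss)
  D: rows 5-8 cols 0-2 -> outside (col miss)
Count covering = 1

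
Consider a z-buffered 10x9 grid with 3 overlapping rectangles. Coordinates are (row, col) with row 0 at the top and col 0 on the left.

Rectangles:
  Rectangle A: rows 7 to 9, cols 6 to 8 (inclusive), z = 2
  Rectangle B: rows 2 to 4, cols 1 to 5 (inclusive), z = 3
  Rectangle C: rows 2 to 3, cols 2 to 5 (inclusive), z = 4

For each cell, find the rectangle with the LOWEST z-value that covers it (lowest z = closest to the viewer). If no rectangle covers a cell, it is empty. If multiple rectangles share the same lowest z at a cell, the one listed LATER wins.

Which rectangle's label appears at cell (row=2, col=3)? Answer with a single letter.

Check cell (2,3):
  A: rows 7-9 cols 6-8 -> outside (row miss)
  B: rows 2-4 cols 1-5 z=3 -> covers; best now B (z=3)
  C: rows 2-3 cols 2-5 z=4 -> covers; best now B (z=3)
Winner: B at z=3

Answer: B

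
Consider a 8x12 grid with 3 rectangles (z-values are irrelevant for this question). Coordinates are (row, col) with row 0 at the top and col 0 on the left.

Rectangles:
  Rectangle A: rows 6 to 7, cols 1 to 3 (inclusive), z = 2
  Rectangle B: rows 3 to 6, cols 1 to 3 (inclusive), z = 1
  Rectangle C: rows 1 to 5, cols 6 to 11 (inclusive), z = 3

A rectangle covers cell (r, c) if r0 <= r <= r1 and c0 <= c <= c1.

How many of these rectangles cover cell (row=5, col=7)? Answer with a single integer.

Check cell (5,7):
  A: rows 6-7 cols 1-3 -> outside (row miss)
  B: rows 3-6 cols 1-3 -> outside (col miss)
  C: rows 1-5 cols 6-11 -> covers
Count covering = 1

Answer: 1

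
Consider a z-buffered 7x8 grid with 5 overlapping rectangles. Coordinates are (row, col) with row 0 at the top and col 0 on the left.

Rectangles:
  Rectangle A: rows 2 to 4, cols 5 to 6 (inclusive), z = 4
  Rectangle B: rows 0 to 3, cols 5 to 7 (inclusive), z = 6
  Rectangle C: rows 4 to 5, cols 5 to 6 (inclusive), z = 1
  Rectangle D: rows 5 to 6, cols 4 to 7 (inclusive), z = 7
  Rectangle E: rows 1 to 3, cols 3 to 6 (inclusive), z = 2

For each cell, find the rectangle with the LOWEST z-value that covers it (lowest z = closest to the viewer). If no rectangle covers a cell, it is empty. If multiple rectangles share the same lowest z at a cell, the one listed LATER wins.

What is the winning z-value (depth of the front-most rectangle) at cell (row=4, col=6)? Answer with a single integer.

Answer: 1

Derivation:
Check cell (4,6):
  A: rows 2-4 cols 5-6 z=4 -> covers; best now A (z=4)
  B: rows 0-3 cols 5-7 -> outside (row miss)
  C: rows 4-5 cols 5-6 z=1 -> covers; best now C (z=1)
  D: rows 5-6 cols 4-7 -> outside (row miss)
  E: rows 1-3 cols 3-6 -> outside (row miss)
Winner: C at z=1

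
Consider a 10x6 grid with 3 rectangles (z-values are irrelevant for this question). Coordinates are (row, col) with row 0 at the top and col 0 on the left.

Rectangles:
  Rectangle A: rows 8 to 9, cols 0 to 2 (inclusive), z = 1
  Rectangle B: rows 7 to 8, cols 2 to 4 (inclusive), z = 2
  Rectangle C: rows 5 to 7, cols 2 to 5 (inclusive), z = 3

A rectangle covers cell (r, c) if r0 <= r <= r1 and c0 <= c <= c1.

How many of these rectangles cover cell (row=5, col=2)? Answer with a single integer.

Answer: 1

Derivation:
Check cell (5,2):
  A: rows 8-9 cols 0-2 -> outside (row miss)
  B: rows 7-8 cols 2-4 -> outside (row miss)
  C: rows 5-7 cols 2-5 -> covers
Count covering = 1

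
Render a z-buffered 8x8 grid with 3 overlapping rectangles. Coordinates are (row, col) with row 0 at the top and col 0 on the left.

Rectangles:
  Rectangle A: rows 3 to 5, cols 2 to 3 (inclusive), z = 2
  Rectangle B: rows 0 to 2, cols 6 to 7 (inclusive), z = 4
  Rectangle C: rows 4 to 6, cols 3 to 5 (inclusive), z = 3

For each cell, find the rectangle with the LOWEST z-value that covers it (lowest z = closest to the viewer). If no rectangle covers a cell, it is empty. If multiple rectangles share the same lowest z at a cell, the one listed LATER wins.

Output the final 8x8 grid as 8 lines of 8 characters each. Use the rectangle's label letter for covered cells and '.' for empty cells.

......BB
......BB
......BB
..AA....
..AACC..
..AACC..
...CCC..
........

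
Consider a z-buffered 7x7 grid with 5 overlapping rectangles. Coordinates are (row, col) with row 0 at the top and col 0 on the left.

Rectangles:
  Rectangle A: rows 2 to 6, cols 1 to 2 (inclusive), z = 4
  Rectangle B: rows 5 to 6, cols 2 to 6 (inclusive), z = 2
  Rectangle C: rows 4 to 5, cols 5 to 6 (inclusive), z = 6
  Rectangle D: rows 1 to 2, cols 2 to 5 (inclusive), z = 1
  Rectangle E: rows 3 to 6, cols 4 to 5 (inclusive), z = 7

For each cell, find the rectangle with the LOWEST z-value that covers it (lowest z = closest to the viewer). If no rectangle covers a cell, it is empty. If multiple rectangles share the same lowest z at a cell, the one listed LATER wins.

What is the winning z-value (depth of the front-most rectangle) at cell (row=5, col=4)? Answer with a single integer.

Answer: 2

Derivation:
Check cell (5,4):
  A: rows 2-6 cols 1-2 -> outside (col miss)
  B: rows 5-6 cols 2-6 z=2 -> covers; best now B (z=2)
  C: rows 4-5 cols 5-6 -> outside (col miss)
  D: rows 1-2 cols 2-5 -> outside (row miss)
  E: rows 3-6 cols 4-5 z=7 -> covers; best now B (z=2)
Winner: B at z=2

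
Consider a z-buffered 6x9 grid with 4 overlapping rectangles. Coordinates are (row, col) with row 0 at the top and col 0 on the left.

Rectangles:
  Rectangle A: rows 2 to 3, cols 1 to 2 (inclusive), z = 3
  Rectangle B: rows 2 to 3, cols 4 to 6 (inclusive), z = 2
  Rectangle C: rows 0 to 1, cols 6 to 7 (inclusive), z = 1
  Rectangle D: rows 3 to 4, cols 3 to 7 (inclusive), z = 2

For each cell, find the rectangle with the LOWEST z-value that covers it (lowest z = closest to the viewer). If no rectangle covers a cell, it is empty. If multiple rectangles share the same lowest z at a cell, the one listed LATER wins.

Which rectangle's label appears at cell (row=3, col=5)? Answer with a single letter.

Answer: D

Derivation:
Check cell (3,5):
  A: rows 2-3 cols 1-2 -> outside (col miss)
  B: rows 2-3 cols 4-6 z=2 -> covers; best now B (z=2)
  C: rows 0-1 cols 6-7 -> outside (row miss)
  D: rows 3-4 cols 3-7 z=2 -> covers; best now D (z=2)
Winner: D at z=2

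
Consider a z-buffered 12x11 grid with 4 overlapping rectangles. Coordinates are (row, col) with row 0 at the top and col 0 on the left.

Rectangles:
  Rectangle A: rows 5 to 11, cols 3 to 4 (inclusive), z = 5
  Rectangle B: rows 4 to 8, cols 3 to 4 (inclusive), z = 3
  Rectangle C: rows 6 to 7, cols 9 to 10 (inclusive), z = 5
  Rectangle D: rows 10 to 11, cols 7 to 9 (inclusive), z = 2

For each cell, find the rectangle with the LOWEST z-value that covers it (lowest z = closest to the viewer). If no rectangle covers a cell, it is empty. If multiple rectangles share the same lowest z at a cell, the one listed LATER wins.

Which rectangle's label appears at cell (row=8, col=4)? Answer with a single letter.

Check cell (8,4):
  A: rows 5-11 cols 3-4 z=5 -> covers; best now A (z=5)
  B: rows 4-8 cols 3-4 z=3 -> covers; best now B (z=3)
  C: rows 6-7 cols 9-10 -> outside (row miss)
  D: rows 10-11 cols 7-9 -> outside (row miss)
Winner: B at z=3

Answer: B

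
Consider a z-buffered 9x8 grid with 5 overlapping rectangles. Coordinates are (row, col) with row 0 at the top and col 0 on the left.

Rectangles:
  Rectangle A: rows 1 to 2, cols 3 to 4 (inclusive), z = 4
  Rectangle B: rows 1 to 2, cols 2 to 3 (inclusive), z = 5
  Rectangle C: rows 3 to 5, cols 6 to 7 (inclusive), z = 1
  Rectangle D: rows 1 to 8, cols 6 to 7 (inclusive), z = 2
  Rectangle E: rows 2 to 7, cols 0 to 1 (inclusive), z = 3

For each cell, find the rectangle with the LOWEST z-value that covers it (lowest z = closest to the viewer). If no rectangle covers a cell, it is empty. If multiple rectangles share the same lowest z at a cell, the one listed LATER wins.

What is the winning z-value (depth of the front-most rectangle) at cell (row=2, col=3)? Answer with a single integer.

Answer: 4

Derivation:
Check cell (2,3):
  A: rows 1-2 cols 3-4 z=4 -> covers; best now A (z=4)
  B: rows 1-2 cols 2-3 z=5 -> covers; best now A (z=4)
  C: rows 3-5 cols 6-7 -> outside (row miss)
  D: rows 1-8 cols 6-7 -> outside (col miss)
  E: rows 2-7 cols 0-1 -> outside (col miss)
Winner: A at z=4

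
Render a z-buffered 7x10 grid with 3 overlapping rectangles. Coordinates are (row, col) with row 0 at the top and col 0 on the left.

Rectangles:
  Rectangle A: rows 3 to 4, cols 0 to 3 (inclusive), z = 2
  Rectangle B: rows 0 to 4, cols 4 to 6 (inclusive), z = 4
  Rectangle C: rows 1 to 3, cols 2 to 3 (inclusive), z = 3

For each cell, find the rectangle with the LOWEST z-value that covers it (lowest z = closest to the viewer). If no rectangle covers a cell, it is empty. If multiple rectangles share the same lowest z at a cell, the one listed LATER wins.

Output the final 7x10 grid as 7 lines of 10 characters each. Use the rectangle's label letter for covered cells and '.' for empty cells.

....BBB...
..CCBBB...
..CCBBB...
AAAABBB...
AAAABBB...
..........
..........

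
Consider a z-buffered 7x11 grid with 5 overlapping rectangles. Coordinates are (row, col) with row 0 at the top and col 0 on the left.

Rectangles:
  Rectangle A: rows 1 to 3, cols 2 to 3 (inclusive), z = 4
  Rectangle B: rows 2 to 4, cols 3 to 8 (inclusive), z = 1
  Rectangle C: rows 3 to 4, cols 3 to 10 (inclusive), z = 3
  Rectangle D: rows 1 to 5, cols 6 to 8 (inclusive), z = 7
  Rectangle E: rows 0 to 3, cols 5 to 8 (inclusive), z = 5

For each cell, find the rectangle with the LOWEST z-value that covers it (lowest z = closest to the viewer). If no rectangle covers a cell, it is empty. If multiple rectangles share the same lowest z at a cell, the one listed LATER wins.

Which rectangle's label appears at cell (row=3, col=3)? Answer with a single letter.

Answer: B

Derivation:
Check cell (3,3):
  A: rows 1-3 cols 2-3 z=4 -> covers; best now A (z=4)
  B: rows 2-4 cols 3-8 z=1 -> covers; best now B (z=1)
  C: rows 3-4 cols 3-10 z=3 -> covers; best now B (z=1)
  D: rows 1-5 cols 6-8 -> outside (col miss)
  E: rows 0-3 cols 5-8 -> outside (col miss)
Winner: B at z=1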